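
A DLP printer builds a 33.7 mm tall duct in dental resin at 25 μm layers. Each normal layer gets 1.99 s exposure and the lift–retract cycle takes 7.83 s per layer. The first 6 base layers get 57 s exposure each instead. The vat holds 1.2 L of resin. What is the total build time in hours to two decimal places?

Layers = ⌈33.7/0.025⌉ = 1348.
Burn-in layers: 6 × (57 + 7.83) → 388.98 s.
Regular layers = 1342 × (1.99 + 7.83) = 13178.44 s.
Total = 388.98 + 13178.44 = 13567.42 s = 3.77 hours.

3.77 hours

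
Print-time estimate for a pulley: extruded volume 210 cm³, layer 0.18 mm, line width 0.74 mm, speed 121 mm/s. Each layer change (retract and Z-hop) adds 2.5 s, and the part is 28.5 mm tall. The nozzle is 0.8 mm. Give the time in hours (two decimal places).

Bead cross-section: 0.18 × 0.74 → 0.1332 mm².
Toolpath length = 210 cm³ / 0.1332 mm² = 210000 / 0.1332 = 1576576.6 mm.
Time extruding: 1576576.6 / 121 → 13029.6 s.
Number of layers: 28.5 / 0.18 → 159 (rounded up).
Z-hop total: 159 × 2.5 → 397.5 s.
Altogether 13029.6 + 397.5 = 13427.1 s, i.e. 3.73 hours.

3.73 hours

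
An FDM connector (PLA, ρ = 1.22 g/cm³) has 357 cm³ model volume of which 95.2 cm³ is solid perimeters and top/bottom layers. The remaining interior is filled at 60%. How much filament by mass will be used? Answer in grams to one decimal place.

307.8 g

Infill region = 357 − 95.2 = 261.8 cm³.
Infill deposited: 0.60 × 261.8 → 157.08 cm³.
Deposited volume = 95.2 + 157.08 = 252.28 cm³.
Mass: 252.28 × 1.22 → 307.7816 g.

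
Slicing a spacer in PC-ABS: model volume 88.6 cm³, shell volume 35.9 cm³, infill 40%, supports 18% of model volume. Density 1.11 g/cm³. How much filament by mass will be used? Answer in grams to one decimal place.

Volume inside the shell = 88.6 − 35.9 = 52.7 cm³.
Deposited infill = 0.40 × 52.7, so 21.08 cm³.
Support = 0.18 × 88.6 = 15.948 cm³.
Total extruded: 35.9 + 21.08 + 15.948 → 72.928 cm³.
Mass: 72.928 × 1.11 → 80.95008 g.

81.0 g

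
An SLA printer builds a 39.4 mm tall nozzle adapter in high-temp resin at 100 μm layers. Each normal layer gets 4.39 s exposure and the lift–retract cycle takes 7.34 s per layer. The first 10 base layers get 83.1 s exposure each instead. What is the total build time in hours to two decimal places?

Layers = ⌈39.4/0.1⌉ = 394.
Burn-in layers = 10 × (83.1 + 7.34) = 904.4 s.
Remaining layers = 384 × (4.39 + 7.34) = 4504.32 s.
Sum: 904.4 + 4504.32 = 5408.72 s → 1.50 hours.

1.50 hours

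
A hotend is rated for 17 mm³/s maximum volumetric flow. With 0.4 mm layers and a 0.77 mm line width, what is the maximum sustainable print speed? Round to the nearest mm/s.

55 mm/s

A = 0.4 × 0.77, so 0.308 mm².
Max speed = 17 / 0.308 = 55.19 ≈ 55 mm/s.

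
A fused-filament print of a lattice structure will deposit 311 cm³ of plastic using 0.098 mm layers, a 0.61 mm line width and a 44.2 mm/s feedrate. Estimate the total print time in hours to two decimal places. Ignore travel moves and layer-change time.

32.69 hours

Bead cross-section = 0.098 × 0.61 = 0.05978 mm².
Path length: 311000 mm³ / 0.05978 mm² → 5202408.8 mm.
Extrusion time = 5202408.8 / 44.2, so 117701.6 s.
That's 117701.6 s → 32.69 hours.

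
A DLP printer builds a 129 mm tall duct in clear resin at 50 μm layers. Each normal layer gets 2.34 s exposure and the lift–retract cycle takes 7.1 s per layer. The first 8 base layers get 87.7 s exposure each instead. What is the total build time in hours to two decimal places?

Number of layers: 129 / 0.05 → 2580 (rounded up).
Base layers = 8 × (87.7 + 7.1) = 758.4 s.
Normal layers: 2572 × (2.34 + 7.1) → 24279.68 s.
Sum: 758.4 + 24279.68 = 25038.08 s → 6.96 hours.

6.96 hours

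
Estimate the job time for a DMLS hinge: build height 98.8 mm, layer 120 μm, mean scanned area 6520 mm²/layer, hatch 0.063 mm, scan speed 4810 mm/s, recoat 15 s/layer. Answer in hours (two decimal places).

8.36 hours

Layers = ⌈98.8/0.12⌉ = 824.
Scan path per layer = 6520 / 0.063, so 103492.1 mm.
Laser time per layer = 103492.1 / 4810, so 21.516 s.
Layer cycle: 21.516 + 15 → 36.516 s.
Total: 824 × 36.516 s = 30089.184 s → 8.36 hours.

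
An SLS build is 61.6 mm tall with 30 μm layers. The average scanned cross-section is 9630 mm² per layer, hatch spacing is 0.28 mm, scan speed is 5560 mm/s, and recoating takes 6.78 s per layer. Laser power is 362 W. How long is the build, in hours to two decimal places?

7.40 hours

Layers = ⌈61.6/0.03⌉ = 2054.
Hatch length per layer = 9630 / 0.28 = 34392.9 mm.
Laser time per layer = 34392.9 / 5560 = 6.1858 s.
Per-layer time = 6.1858 + 6.78 = 12.9658 s.
2054 layers × 12.9658 s/layer = 26631.7532 s, i.e. 7.40 hours.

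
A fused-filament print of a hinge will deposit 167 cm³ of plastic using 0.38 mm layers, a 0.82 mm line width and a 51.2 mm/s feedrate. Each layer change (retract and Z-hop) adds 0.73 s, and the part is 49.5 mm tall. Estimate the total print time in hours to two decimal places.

2.93 hours

Line area = 0.38 × 0.82, so 0.3116 mm².
Path length: 167000 mm³ / 0.3116 mm² → 535943.5 mm.
Time extruding = 535943.5 / 51.2 = 10467.6 s.
Layer count = ceil(49.5 / 0.38) = 131.
Z-hop total: 131 × 0.73 → 95.63 s.
Altogether 10467.6 + 95.63 = 10563.23 s, i.e. 2.93 hours.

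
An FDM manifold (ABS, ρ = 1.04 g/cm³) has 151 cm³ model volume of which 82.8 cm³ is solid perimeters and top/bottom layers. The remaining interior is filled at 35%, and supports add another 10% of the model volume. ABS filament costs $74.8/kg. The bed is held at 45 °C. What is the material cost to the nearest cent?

$9.47

Volume inside the shell = 151 − 82.8, so 68.2 cm³.
Deposited infill = 0.35 × 68.2, so 23.87 cm³.
Support: 0.10 × 151 → 15.1 cm³.
Total extruded = 82.8 + 23.87 + 15.1, so 121.77 cm³.
Mass = 121.77 × 1.04, so 126.6408 g.
Cost = 126.6408 g / 1000 × $74.8/kg = $9.47.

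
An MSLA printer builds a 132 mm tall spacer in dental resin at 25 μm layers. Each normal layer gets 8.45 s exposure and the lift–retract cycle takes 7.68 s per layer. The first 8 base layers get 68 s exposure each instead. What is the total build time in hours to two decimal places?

Layer count = ceil(132 / 0.025) = 5280.
Base layers = 8 × (68 + 7.68), so 605.44 s.
Normal layers = 5272 × (8.45 + 7.68), so 85037.36 s.
Sum: 605.44 + 85037.36 = 85642.8 s → 23.79 hours.

23.79 hours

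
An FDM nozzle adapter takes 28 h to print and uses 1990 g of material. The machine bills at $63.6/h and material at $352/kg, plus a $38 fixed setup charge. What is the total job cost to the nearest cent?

Time charge = 63.6 × 28, so $1780.80.
Material charge = 352 × 1990/1000, so $700.48.
Adding setup: 1780.80 + 700.48 + 38 → $2519.28.

$2519.28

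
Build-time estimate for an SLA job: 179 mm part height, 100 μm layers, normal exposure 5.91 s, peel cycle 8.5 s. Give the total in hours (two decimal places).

Layer count = ceil(179 / 0.1) = 1790.
Per-layer time = 5.91 + 8.5 = 14.41 s.
Build time: 1790 × 14.41 s = 25793.9 s, i.e. 7.16 hours.

7.16 hours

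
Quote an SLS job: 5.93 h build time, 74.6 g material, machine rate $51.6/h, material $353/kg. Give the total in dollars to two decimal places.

$332.32

Machine cost = 51.6 × 5.93, so $305.988.
Material charge = 353 × 74.6/1000 = $26.3338.
Job cost: 305.988 + 26.3338 = 332.3218 ≈ $332.32.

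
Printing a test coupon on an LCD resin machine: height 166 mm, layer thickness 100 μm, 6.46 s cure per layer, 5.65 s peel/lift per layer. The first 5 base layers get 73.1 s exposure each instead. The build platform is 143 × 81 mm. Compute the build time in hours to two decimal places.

Layers = ⌈166/0.1⌉ = 1660.
Burn-in layers: 5 × (73.1 + 5.65) → 393.75 s.
Remaining layers = 1655 × (6.46 + 5.65) = 20042.05 s.
Sum: 393.75 + 20042.05 = 20435.8 s → 5.68 hours.

5.68 hours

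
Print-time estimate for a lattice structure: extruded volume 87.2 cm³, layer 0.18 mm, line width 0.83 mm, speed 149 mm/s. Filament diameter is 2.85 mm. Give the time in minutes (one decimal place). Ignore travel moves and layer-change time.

65.3 minutes

Line area = 0.18 × 0.83 = 0.1494 mm².
Toolpath length = 87.2 cm³ / 0.1494 mm² = 87200 / 0.1494 = 583668 mm.
Extrusion time = 583668 / 149 = 3917.2 s.
In the requested units: 3917.2 s = 65.3 minutes.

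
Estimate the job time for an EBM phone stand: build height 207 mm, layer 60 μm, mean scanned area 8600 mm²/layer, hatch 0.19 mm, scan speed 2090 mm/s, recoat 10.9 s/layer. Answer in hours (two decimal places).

31.20 hours

Number of layers: 207 / 0.06 → 3450 (rounded up).
Per-layer scan distance = 8600 / 0.19, so 45263.2 mm.
Scan time per layer = 45263.2 / 2090, so 21.657 s.
Time per layer: 21.657 + 10.9 → 32.557 s.
Total: 3450 × 32.557 s = 112321.65 s → 31.20 hours.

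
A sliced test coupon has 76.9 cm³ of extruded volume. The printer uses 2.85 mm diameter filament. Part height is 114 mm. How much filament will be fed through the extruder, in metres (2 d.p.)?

A = π r² = π × 1.425² = 6.3794 mm².
Length = 76.9 cm³ / 6.3794 mm² = 76900 / 6.3794 = 12054.43 mm = 12.05 m.

12.05 m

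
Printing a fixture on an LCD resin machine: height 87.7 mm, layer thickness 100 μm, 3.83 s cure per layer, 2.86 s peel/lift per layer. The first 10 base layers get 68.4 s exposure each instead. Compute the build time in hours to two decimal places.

Layer count = ceil(87.7 / 0.1) = 877.
Burn-in layers = 10 × (68.4 + 2.86), so 712.6 s.
Regular layers = 867 × (3.83 + 2.86) = 5800.23 s.
Total = 712.6 + 5800.23 = 6512.83 s = 1.81 hours.

1.81 hours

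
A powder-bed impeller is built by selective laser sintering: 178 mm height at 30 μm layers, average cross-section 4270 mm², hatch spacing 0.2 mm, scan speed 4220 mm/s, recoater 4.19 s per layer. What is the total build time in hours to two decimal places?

15.25 hours

Layer count = ceil(178 / 0.03) = 5934.
Scan path per layer = 4270 / 0.2 = 21350 mm.
Scan time per layer = 21350 / 4220, so 5.0592 s.
Time per layer = 5.0592 + 4.19, so 9.2492 s.
Total: 5934 × 9.2492 s = 54884.7528 s → 15.25 hours.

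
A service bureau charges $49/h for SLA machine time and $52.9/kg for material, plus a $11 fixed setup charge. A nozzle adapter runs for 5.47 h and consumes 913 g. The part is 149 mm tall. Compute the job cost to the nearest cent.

Machine cost: 49 × 5.47 → $268.03.
Feedstock cost: 52.9 × 913/1000 → $48.2977.
Adding setup: 268.03 + 48.2977 + 11 → 327.3277 ≈ $327.33.

$327.33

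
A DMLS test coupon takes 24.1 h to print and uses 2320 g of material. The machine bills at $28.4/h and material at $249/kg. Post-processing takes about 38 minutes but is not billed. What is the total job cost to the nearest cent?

$1262.12

Machine-time cost = 28.4 × 24.1 = $684.44.
Material cost = 249 × 2320/1000, so $577.68.
Job cost: 684.44 + 577.68 = $1262.12.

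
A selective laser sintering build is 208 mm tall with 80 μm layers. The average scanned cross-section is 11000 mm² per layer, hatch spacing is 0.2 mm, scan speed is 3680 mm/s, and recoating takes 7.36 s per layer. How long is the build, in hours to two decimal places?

Number of layers: 208 / 0.08 → 2600 (rounded up).
Per-layer scan distance = 11000 / 0.2 = 55000 mm.
Laser time per layer = 55000 / 3680 = 14.9457 s.
Time per layer: 14.9457 + 7.36 → 22.3057 s.
Total: 2600 × 22.3057 s = 57994.82 s → 16.11 hours.

16.11 hours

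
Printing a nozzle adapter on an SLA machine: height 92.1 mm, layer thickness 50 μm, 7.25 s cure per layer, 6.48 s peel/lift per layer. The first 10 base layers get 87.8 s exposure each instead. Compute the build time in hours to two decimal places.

Layers = ⌈92.1/0.05⌉ = 1842.
Base layers: 10 × (87.8 + 6.48) → 942.8 s.
Remaining layers = 1832 × (7.25 + 6.48) = 25153.36 s.
Total = 942.8 + 25153.36 = 26096.16 s = 7.25 hours.

7.25 hours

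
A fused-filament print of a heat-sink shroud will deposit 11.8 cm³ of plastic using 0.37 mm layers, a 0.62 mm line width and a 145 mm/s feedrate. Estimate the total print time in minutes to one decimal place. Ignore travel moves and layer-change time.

Line area = 0.37 × 0.62, so 0.2294 mm².
Path length: 11800 mm³ / 0.2294 mm² → 51438.5 mm.
Time extruding = 51438.5 / 145, so 354.7 s.
Converting: 354.7 s = 5.9 minutes.

5.9 minutes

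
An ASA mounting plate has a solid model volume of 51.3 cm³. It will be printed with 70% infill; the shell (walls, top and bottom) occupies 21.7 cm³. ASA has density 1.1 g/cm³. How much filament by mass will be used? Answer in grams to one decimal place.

Volume inside the shell = 51.3 − 21.7 = 29.6 cm³.
Infill deposited = 0.70 × 29.6 = 20.72 cm³.
Total extruded: 21.7 + 20.72 → 42.42 cm³.
Mass: 42.42 × 1.1 → 46.662 g.

46.7 g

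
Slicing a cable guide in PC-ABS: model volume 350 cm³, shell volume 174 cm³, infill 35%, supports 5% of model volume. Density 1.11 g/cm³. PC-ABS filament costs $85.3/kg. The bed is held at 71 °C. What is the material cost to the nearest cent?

Infill region = 350 − 174, so 176 cm³.
Deposited infill = 0.35 × 176 = 61.6 cm³.
Support = 0.05 × 350, so 17.5 cm³.
Total printed volume: 174 + 61.6 + 17.5 → 253.1 cm³.
Mass: 253.1 × 1.11 → 280.941 g.
At $85.3/kg: 280.941/1000 × 85.3 = $23.96.

$23.96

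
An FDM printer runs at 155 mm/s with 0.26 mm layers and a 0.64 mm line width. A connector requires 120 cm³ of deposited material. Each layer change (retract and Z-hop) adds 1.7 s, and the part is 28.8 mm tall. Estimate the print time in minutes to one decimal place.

Line area = 0.26 × 0.64 = 0.1664 mm².
Total extruded path = 120000/0.1664 = 721153.8 mm.
Time extruding = 721153.8 / 155, so 4652.6 s.
Layers = ⌈28.8/0.26⌉ = 111.
Z-hop total = 111 × 1.7, so 188.7 s.
Total = 4652.6 + 188.7 = 4841.3 s = 80.7 minutes.

80.7 minutes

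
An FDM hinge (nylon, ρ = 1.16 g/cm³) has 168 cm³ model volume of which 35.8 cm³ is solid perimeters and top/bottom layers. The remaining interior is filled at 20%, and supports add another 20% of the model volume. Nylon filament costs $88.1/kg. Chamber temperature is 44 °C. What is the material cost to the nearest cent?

$9.79

Volume inside the shell = 168 − 35.8 = 132.2 cm³.
Deposited infill = 0.20 × 132.2, so 26.44 cm³.
Support = 0.20 × 168, so 33.6 cm³.
Deposited volume = 35.8 + 26.44 + 33.6, so 95.84 cm³.
Mass = 95.84 × 1.16, so 111.1744 g.
Cost = 111.1744 g / 1000 × $88.1/kg = $9.79.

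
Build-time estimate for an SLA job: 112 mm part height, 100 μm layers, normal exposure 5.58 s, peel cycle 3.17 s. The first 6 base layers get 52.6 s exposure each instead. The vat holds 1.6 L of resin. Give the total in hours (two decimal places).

2.80 hours

Layers = ⌈112/0.1⌉ = 1120.
Base layers: 6 × (52.6 + 3.17) → 334.62 s.
Normal layers: 1114 × (5.58 + 3.17) → 9747.5 s.
Sum: 334.62 + 9747.5 = 10082.12 s → 2.80 hours.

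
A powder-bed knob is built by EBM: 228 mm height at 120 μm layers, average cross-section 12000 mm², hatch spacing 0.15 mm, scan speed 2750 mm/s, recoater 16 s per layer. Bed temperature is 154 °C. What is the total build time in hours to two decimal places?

23.80 hours

Layers = ⌈228/0.12⌉ = 1900.
Per-layer scan distance = 12000 / 0.15, so 80000 mm.
Beam time per layer: 80000 / 2750 → 29.0909 s.
Layer cycle: 29.0909 + 16 → 45.0909 s.
Build time = 1900 × 45.0909 = 85672.71 s = 23.80 hours.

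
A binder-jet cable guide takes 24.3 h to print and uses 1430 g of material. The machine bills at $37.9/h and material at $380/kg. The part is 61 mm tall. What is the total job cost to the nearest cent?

$1464.37

Time charge = 37.9 × 24.3 = $920.97.
Material charge = 380 × 1430/1000 = $543.40.
Job cost: 920.97 + 543.40 = $1464.37.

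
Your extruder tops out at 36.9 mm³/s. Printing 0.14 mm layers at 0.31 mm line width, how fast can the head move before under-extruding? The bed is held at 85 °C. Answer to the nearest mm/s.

850 mm/s

Bead cross-section = 0.14 × 0.31, so 0.0434 mm².
v_max = Q/A = 36.9/0.0434 = 850.23 mm/s → 850 mm/s.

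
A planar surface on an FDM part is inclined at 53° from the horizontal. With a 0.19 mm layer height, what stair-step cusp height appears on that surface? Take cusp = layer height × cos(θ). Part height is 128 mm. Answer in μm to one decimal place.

Cusp = layer height × cos(53°) = 0.19 × 0.6018 = 0.114342 mm = 114.3 μm.

114.3 μm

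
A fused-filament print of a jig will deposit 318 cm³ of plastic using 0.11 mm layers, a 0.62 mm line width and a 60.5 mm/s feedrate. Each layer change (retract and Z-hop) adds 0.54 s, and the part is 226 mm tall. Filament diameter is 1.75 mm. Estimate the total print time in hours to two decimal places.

21.72 hours

Line area = 0.11 × 0.62 = 0.0682 mm².
Path length: 318000 mm³ / 0.0682 mm² → 4662756.6 mm.
Print-move time: 4662756.6 / 60.5 → 77070.4 s.
Layer count = ceil(226 / 0.11) = 2055.
Layer-change overhead = 2055 × 0.54 = 1109.7 s.
Altogether 77070.4 + 1109.7 = 78180.1 s, i.e. 21.72 hours.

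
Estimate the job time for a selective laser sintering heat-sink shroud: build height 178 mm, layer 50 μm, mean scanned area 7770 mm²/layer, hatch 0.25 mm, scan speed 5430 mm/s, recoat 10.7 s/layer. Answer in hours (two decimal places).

Layers = ⌈178/0.05⌉ = 3560.
Hatch length per layer = 7770 / 0.25 = 31080 mm.
Scan time per layer: 31080 / 5430 → 5.7238 s.
Per-layer time: 5.7238 + 10.7 → 16.4238 s.
Build time = 3560 × 16.4238 = 58468.728 s = 16.24 hours.

16.24 hours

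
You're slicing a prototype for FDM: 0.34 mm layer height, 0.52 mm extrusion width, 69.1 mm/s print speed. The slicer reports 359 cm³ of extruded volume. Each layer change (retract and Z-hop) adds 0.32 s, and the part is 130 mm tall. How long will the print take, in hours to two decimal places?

Extrusion cross-section: 0.34 × 0.52 → 0.1768 mm².
Total extruded path = 359000/0.1768 = 2030543 mm.
Extrusion time = 2030543 / 69.1, so 29385.6 s.
Layer count = ceil(130 / 0.34) = 383.
Non-print overhead = 383 × 0.32, so 122.56 s.
Altogether 29385.6 + 122.56 = 29508.16 s, i.e. 8.20 hours.

8.20 hours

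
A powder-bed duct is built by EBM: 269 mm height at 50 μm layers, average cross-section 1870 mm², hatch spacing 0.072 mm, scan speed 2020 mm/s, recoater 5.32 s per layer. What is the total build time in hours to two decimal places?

27.17 hours

Number of layers: 269 / 0.05 → 5380 (rounded up).
Hatch length per layer = 1870 / 0.072, so 25972.2 mm.
Scan time per layer: 25972.2 / 2020 → 12.8575 s.
Time per layer: 12.8575 + 5.32 → 18.1775 s.
5380 layers × 18.1775 s/layer = 97794.95 s, i.e. 27.17 hours.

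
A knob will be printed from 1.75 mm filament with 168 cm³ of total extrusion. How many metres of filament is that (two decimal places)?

69.85 m

Cross-section of 1.75 mm filament: π·(1.75/2)² = 2.4053 mm².
L = 168000 mm³ / 2.4053 mm² = 69845.76 mm, i.e. 69.85 m.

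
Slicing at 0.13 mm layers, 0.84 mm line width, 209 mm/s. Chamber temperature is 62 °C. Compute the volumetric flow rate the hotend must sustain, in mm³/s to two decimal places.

22.82

Bead cross-section: 0.13 × 0.84 → 0.1092 mm².
Volumetric flow = 209 × 0.1092 = 22.82 mm³/s.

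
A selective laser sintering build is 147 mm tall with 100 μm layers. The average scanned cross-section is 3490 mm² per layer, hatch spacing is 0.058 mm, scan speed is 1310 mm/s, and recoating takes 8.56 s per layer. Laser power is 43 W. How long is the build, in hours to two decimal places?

22.25 hours

Layer count = ceil(147 / 0.1) = 1470.
Scan path per layer = 3490 / 0.058, so 60172.4 mm.
Laser time per layer = 60172.4 / 1310 = 45.9331 s.
Per-layer time = 45.9331 + 8.56, so 54.4931 s.
Total: 1470 × 54.4931 s = 80104.857 s → 22.25 hours.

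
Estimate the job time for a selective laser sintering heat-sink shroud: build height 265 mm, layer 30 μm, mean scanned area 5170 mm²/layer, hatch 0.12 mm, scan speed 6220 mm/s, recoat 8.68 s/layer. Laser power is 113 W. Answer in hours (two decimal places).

38.30 hours

Layers = ⌈265/0.03⌉ = 8834.
Scan path per layer: 5170 / 0.12 → 43083.3 mm.
Laser time per layer = 43083.3 / 6220, so 6.9266 s.
Time per layer = 6.9266 + 8.68, so 15.6066 s.
Total: 8834 × 15.6066 s = 137868.7044 s → 38.30 hours.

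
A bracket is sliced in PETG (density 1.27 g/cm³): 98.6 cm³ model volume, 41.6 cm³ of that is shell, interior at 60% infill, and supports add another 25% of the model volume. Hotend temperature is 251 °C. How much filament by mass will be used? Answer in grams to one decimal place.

Infill region = 98.6 − 41.6, so 57 cm³.
Infill volume = 0.60 × 57, so 34.2 cm³.
Support = 0.25 × 98.6 = 24.65 cm³.
Total printed volume = 41.6 + 34.2 + 24.65 = 100.45 cm³.
Mass = 100.45 × 1.27, so 127.5715 g.

127.6 g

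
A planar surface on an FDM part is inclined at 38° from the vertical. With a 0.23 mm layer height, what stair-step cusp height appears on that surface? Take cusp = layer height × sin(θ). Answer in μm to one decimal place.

141.6 μm

h_c = t·sin θ = 0.23 × 0.6157 = 0.141611 mm (141.6 μm).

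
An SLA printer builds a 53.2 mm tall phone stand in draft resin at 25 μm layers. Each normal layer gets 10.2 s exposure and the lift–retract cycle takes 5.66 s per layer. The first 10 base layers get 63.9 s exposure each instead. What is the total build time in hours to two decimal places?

9.52 hours

Layers = ⌈53.2/0.025⌉ = 2128.
Bottom layers = 10 × (63.9 + 5.66), so 695.6 s.
Regular layers = 2118 × (10.2 + 5.66), so 33591.48 s.
Total = 695.6 + 33591.48 = 34287.08 s = 9.52 hours.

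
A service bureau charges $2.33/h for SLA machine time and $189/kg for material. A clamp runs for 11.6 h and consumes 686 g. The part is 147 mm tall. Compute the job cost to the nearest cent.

Machine cost = 2.33 × 11.6, so $27.028.
Feedstock cost = 189 × 686/1000 = $129.654.
Total = 27.028 + 129.654 = 156.682 ≈ $156.68.

$156.68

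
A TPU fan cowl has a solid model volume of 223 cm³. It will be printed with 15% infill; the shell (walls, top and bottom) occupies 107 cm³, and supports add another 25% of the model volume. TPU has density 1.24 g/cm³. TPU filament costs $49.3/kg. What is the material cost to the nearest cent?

Volume inside the shell = 223 − 107, so 116 cm³.
Infill volume = 0.15 × 116, so 17.4 cm³.
Support: 0.25 × 223 → 55.75 cm³.
Total extruded = 107 + 17.4 + 55.75, so 180.15 cm³.
Mass: 180.15 × 1.24 → 223.386 g.
Cost = 223.386 g / 1000 × $49.3/kg = $11.01.

$11.01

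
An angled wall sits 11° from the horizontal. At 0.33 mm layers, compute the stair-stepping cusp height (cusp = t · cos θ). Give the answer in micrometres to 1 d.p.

323.9 μm

cos(11°) = 0.9816, so cusp = 0.33 × 0.9816 = 0.323928 mm → 323.9 μm.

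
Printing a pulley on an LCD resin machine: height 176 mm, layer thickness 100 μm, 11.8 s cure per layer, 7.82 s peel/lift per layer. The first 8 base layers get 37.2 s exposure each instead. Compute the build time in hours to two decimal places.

9.65 hours

Number of layers: 176 / 0.1 → 1760 (rounded up).
Base layers = 8 × (37.2 + 7.82), so 360.16 s.
Remaining layers = 1752 × (11.8 + 7.82) = 34374.24 s.
Total = 360.16 + 34374.24 = 34734.4 s = 9.65 hours.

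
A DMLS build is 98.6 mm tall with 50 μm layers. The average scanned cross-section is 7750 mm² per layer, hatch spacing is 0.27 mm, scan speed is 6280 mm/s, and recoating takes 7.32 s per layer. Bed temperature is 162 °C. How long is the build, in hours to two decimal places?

6.51 hours

Number of layers: 98.6 / 0.05 → 1972 (rounded up).
Per-layer scan distance = 7750 / 0.27, so 28703.7 mm.
Per-layer scan time: 28703.7 / 6280 → 4.5707 s.
Layer cycle = 4.5707 + 7.32, so 11.8907 s.
1972 layers × 11.8907 s/layer = 23448.4604 s, i.e. 6.51 hours.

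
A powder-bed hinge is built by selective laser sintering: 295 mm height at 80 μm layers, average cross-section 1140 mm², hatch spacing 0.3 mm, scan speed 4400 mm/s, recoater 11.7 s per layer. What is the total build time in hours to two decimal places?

Layer count = ceil(295 / 0.08) = 3688.
Scan path per layer = 1140 / 0.3, so 3800 mm.
Scan time per layer = 3800 / 4400 = 0.8636 s.
Per-layer time = 0.8636 + 11.7, so 12.5636 s.
Build time = 3688 × 12.5636 = 46334.5568 s = 12.87 hours.

12.87 hours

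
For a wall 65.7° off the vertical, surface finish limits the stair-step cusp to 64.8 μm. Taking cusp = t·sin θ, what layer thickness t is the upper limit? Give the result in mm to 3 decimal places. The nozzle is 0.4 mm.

t = h_c / sin θ = 0.0648 / 0.9114 = 0.071 mm.

0.071 mm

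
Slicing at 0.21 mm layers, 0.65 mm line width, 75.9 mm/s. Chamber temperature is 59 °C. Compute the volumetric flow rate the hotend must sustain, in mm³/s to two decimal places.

A: 0.21 × 0.65 → 0.1365 mm².
Q = v·A = 75.9 × 0.1365 = 10.36 mm³/s.

10.36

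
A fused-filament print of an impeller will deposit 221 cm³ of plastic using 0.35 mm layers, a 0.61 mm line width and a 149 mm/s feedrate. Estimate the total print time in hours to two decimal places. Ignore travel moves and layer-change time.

1.93 hours

Extrusion cross-section = 0.35 × 0.61 = 0.2135 mm².
Toolpath length = 221 cm³ / 0.2135 mm² = 221000 / 0.2135 = 1035128.8 mm.
Extrusion time = 1035128.8 / 149, so 6947.2 s.
6947.2 s = 1.93 hours.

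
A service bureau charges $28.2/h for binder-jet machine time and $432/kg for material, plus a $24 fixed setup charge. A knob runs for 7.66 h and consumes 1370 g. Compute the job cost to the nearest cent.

Machine cost: 28.2 × 7.66 → $216.012.
Feedstock cost: 432 × 1370/1000 → $591.84.
Total = 216.012 + 591.84 + 24 = 831.852 ≈ $831.85.

$831.85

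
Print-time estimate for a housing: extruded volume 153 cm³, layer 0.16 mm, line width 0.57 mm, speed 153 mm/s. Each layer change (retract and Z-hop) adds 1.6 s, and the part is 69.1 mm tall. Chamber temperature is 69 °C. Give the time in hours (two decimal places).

3.24 hours

Bead cross-section: 0.16 × 0.57 → 0.0912 mm².
Toolpath length = 153 cm³ / 0.0912 mm² = 153000 / 0.0912 = 1677631.6 mm.
Print-move time: 1677631.6 / 153 → 10964.9 s.
Layers = ⌈69.1/0.16⌉ = 432.
Non-print overhead: 432 × 1.6 → 691.2 s.
Total = 10964.9 + 691.2 = 11656.1 s = 3.24 hours.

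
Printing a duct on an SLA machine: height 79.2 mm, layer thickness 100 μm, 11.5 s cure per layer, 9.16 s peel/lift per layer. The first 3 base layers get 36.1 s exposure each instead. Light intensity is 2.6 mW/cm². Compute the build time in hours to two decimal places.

4.57 hours

Layers = ⌈79.2/0.1⌉ = 792.
Burn-in layers = 3 × (36.1 + 9.16) = 135.78 s.
Normal layers = 789 × (11.5 + 9.16), so 16300.74 s.
Total = 135.78 + 16300.74 = 16436.52 s = 4.57 hours.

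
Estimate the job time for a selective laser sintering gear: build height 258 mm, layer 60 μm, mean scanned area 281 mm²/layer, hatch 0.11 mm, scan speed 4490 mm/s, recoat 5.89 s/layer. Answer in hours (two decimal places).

Layer count = ceil(258 / 0.06) = 4300.
Per-layer scan distance = 281 / 0.11 = 2554.5 mm.
Laser time per layer = 2554.5 / 4490 = 0.5689 s.
Per-layer time = 0.5689 + 5.89 = 6.4589 s.
4300 layers × 6.4589 s/layer = 27773.27 s, i.e. 7.71 hours.

7.71 hours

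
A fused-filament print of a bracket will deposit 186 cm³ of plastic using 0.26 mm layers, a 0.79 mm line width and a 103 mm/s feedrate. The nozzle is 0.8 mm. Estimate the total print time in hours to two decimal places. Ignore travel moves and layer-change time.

2.44 hours

Line area = 0.26 × 0.79 = 0.2054 mm².
Path length: 186000 mm³ / 0.2054 mm² → 905550.1 mm.
Time extruding: 905550.1 / 103 → 8791.7 s.
That's 8791.7 s → 2.44 hours.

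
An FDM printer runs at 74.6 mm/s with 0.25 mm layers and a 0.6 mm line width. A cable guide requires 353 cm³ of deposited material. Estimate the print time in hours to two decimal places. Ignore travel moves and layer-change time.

8.76 hours

Line area: 0.25 × 0.6 → 0.15 mm².
Path length: 353000 mm³ / 0.15 mm² → 2353333.3 mm.
Print-move time = 2353333.3 / 74.6, so 31546 s.
That's 31546 s → 8.76 hours.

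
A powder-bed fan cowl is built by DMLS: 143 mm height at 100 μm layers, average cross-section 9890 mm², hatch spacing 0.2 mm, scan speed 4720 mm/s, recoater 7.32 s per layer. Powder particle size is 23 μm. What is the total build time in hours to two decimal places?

7.07 hours

Layers = ⌈143/0.1⌉ = 1430.
Scan path per layer = 9890 / 0.2 = 49450 mm.
Per-layer scan time: 49450 / 4720 → 10.4767 s.
Per-layer time = 10.4767 + 7.32, so 17.7967 s.
Total: 1430 × 17.7967 s = 25449.281 s → 7.07 hours.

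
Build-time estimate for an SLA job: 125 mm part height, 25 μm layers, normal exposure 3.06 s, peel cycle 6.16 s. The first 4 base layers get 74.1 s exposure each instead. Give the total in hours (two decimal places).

12.88 hours

Number of layers: 125 / 0.025 → 5000 (rounded up).
Base layers = 4 × (74.1 + 6.16), so 321.04 s.
Normal layers = 4996 × (3.06 + 6.16), so 46063.12 s.
Sum: 321.04 + 46063.12 = 46384.16 s → 12.88 hours.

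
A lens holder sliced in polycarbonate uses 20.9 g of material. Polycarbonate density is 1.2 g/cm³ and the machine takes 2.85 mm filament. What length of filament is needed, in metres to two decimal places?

2.73 m

Volume = 20.9 g / 1.2 g·cm⁻³ = 17.4167 cm³ = 17416.7 mm³.
Filament cross-section = π × (2.85/2)² = 6.3794 mm².
Length = 17416.7 / 6.3794 = 2730.15 mm = 2.73 m.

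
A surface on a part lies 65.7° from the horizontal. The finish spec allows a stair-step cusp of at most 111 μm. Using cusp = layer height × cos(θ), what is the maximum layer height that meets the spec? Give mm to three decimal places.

Layer height = cusp / cos(65.7°) = 0.111 / 0.4115 = 0.270 mm.

0.270 mm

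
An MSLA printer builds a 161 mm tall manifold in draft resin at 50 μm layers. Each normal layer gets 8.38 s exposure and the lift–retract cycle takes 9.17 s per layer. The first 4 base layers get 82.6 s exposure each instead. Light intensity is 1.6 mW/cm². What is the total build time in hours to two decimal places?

Number of layers: 161 / 0.05 → 3220 (rounded up).
Base layers: 4 × (82.6 + 9.17) → 367.08 s.
Remaining layers: 3216 × (8.38 + 9.17) → 56440.8 s.
Total = 367.08 + 56440.8 = 56807.88 s = 15.78 hours.

15.78 hours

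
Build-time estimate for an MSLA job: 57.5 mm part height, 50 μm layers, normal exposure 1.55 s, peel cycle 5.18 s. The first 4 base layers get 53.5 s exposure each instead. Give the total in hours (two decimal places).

Layer count = ceil(57.5 / 0.05) = 1150.
Bottom layers = 4 × (53.5 + 5.18), so 234.72 s.
Remaining layers: 1146 × (1.55 + 5.18) → 7712.58 s.
Total = 234.72 + 7712.58 = 7947.3 s = 2.21 hours.

2.21 hours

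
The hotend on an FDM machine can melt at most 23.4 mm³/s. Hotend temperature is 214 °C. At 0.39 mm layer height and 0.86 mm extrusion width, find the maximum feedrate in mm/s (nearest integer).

Extrusion cross-section = 0.39 × 0.86 = 0.3354 mm².
Max speed = 23.4 / 0.3354 = 69.77 ≈ 70 mm/s.

70 mm/s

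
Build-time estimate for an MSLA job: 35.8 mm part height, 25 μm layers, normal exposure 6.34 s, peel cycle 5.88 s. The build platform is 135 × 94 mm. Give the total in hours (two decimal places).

4.86 hours

Number of layers: 35.8 / 0.025 → 1432 (rounded up).
Per-layer time = 6.34 + 5.88 = 12.22 s.
Build time: 1432 × 12.22 s = 17499.04 s, i.e. 4.86 hours.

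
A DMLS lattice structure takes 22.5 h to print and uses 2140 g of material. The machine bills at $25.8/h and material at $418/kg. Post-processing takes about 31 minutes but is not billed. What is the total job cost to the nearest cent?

Machine-time cost = 25.8 × 22.5 = $580.50.
Feedstock cost = 418 × 2140/1000, so $894.52.
Total = 580.50 + 894.52 = $1475.02.

$1475.02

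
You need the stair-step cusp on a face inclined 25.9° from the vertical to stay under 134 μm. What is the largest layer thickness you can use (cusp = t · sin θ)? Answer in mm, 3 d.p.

0.307 mm

sin(25.9°) = 0.4368; t_max = 0.134/0.4368 = 0.307 mm.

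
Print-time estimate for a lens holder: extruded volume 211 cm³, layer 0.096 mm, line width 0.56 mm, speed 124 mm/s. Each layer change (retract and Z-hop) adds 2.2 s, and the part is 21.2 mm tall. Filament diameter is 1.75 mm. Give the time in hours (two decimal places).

Extrusion cross-section: 0.096 × 0.56 → 0.05376 mm².
Total extruded path = 211000/0.05376 = 3924851.2 mm.
Extrusion time = 3924851.2 / 124 = 31652 s.
Layers = ⌈21.2/0.096⌉ = 221.
Non-print overhead = 221 × 2.2, so 486.2 s.
Altogether 31652 + 486.2 = 32138.2 s, i.e. 8.93 hours.

8.93 hours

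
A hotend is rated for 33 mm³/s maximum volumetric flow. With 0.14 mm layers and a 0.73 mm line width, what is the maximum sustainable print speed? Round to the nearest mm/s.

A = 0.14 × 0.73 = 0.1022 mm².
v_max = Q/A = 33/0.1022 = 322.90 mm/s → 323 mm/s.

323 mm/s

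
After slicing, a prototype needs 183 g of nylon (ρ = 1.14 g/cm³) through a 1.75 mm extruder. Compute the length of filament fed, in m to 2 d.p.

Volume = 183 g / 1.14 g·cm⁻³ = 160.5263 cm³ = 160526.3 mm³.
A = π r² = π × 0.875² = 2.4053 mm².
L = V/A = 160526.3/2.4053 = 66738.58 mm → 66.74 m.

66.74 m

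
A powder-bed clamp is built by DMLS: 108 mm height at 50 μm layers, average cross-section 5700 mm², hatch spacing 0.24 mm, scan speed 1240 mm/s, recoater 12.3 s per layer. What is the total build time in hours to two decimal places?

18.87 hours

Number of layers: 108 / 0.05 → 2160 (rounded up).
Scan path per layer = 5700 / 0.24, so 23750 mm.
Scan time per layer: 23750 / 1240 → 19.1532 s.
Layer cycle: 19.1532 + 12.3 → 31.4532 s.
Total: 2160 × 31.4532 s = 67938.912 s → 18.87 hours.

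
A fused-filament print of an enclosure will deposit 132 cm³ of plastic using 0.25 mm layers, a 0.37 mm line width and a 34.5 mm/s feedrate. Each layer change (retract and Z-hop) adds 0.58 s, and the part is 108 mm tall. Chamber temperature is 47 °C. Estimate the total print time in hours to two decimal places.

Bead cross-section = 0.25 × 0.37, so 0.0925 mm².
Path length: 132000 mm³ / 0.0925 mm² → 1427027 mm.
Print-move time = 1427027 / 34.5, so 41363.1 s.
Layers = ⌈108/0.25⌉ = 432.
Non-print overhead = 432 × 0.58, so 250.56 s.
Total = 41363.1 + 250.56 = 41613.66 s = 11.56 hours.

11.56 hours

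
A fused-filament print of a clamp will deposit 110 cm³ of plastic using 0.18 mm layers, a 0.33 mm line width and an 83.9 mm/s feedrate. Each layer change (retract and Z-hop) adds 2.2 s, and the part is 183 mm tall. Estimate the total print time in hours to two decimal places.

Bead cross-section = 0.18 × 0.33, so 0.0594 mm².
Toolpath length = 110 cm³ / 0.0594 mm² = 110000 / 0.0594 = 1851851.9 mm.
Print-move time = 1851851.9 / 83.9 = 22072.1 s.
Layers = ⌈183/0.18⌉ = 1017.
Layer-change overhead: 1017 × 2.2 → 2237.4 s.
Altogether 22072.1 + 2237.4 = 24309.5 s, i.e. 6.75 hours.

6.75 hours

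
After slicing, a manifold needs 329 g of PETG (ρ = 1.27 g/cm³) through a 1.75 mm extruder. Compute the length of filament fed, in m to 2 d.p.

107.70 m

Volume = 329 g / 1.27 g·cm⁻³ = 259.0551 cm³ = 259055.1 mm³.
Cross-section of 1.75 mm filament: π·(1.75/2)² = 2.4053 mm².
Length = 259055.1 / 2.4053 = 107701.78 mm = 107.70 m.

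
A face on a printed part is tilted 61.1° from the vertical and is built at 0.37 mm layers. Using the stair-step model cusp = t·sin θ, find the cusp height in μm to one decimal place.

323.9 μm

Cusp = layer height × sin(61.1°) = 0.37 × 0.8755 = 0.323935 mm = 323.9 μm.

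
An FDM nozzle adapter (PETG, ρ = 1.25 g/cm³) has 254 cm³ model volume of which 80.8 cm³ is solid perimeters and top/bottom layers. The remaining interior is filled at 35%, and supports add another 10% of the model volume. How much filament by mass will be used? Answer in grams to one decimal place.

Interior volume = 254 − 80.8, so 173.2 cm³.
Infill deposited: 0.35 × 173.2 → 60.62 cm³.
Support: 0.10 × 254 → 25.4 cm³.
Total printed volume = 80.8 + 60.62 + 25.4 = 166.82 cm³.
Mass = 166.82 × 1.25 = 208.525 g.

208.5 g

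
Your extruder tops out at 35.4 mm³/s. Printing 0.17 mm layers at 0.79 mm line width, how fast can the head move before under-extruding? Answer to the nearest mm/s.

264 mm/s

Bead cross-section = 0.17 × 0.79, so 0.1343 mm².
v_max = Q/A = 35.4/0.1343 = 263.59 mm/s → 264 mm/s.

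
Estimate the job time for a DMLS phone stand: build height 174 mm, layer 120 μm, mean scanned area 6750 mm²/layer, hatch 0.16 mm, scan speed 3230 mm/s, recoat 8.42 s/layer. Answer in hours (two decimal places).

Layers = ⌈174/0.12⌉ = 1450.
Hatch length per layer = 6750 / 0.16 = 42187.5 mm.
Per-layer scan time = 42187.5 / 3230, so 13.0611 s.
Per-layer time: 13.0611 + 8.42 → 21.4811 s.
Build time = 1450 × 21.4811 = 31147.595 s = 8.65 hours.

8.65 hours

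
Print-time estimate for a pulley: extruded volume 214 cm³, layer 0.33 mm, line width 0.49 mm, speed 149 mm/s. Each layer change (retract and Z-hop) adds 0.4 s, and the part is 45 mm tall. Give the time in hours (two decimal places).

2.48 hours

Extrusion cross-section = 0.33 × 0.49 = 0.1617 mm².
Path length: 214000 mm³ / 0.1617 mm² → 1323438.5 mm.
Time extruding: 1323438.5 / 149 → 8882.1 s.
Layer count = ceil(45 / 0.33) = 137.
Layer-change overhead = 137 × 0.4 = 54.8 s.
Total = 8882.1 + 54.8 = 8936.9 s = 2.48 hours.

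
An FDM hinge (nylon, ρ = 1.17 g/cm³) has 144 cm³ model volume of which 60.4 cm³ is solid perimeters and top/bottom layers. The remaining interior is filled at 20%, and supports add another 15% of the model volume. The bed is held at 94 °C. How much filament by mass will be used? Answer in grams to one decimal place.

115.5 g

Infill region: 144 − 60.4 → 83.6 cm³.
Infill volume = 0.20 × 83.6, so 16.72 cm³.
Support = 0.15 × 144 = 21.6 cm³.
Deposited volume: 60.4 + 16.72 + 21.6 → 98.72 cm³.
Mass = 98.72 × 1.17, so 115.5024 g.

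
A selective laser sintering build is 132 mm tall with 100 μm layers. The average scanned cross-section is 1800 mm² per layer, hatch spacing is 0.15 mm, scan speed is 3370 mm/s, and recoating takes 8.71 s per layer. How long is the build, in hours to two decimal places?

Layers = ⌈132/0.1⌉ = 1320.
Scan path per layer = 1800 / 0.15, so 12000 mm.
Per-layer scan time = 12000 / 3370 = 3.5608 s.
Per-layer time = 3.5608 + 8.71 = 12.2708 s.
Build time = 1320 × 12.2708 = 16197.456 s = 4.50 hours.

4.50 hours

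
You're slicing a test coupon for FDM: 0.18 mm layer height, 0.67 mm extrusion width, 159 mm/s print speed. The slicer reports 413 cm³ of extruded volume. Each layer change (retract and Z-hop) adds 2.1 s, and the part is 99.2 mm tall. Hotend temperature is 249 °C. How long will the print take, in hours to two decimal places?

6.30 hours

Extrusion cross-section: 0.18 × 0.67 → 0.1206 mm².
Path length: 413000 mm³ / 0.1206 mm² → 3424543.9 mm.
Extrusion time: 3424543.9 / 159 → 21538 s.
Layer count = ceil(99.2 / 0.18) = 552.
Z-hop total = 552 × 2.1, so 1159.2 s.
Total = 21538 + 1159.2 = 22697.2 s = 6.30 hours.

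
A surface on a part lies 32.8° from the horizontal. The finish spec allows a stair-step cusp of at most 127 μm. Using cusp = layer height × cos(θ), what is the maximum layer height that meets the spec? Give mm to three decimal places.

0.151 mm

Layer height = cusp / cos(32.8°) = 0.127 / 0.8406 = 0.151 mm.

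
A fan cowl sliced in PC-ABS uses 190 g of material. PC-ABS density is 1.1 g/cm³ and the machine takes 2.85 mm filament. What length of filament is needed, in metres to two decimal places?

Extruded volume: 190/1.1 = 172.7273 cm³ (172727.3 mm³).
Cross-section of 2.85 mm filament: π·(2.85/2)² = 6.3794 mm².
Length = 172727.3 / 6.3794 = 27075.79 mm = 27.08 m.

27.08 m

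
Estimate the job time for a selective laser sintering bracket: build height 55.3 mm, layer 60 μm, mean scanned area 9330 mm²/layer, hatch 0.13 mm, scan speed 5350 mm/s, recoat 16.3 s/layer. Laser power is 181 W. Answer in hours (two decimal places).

Number of layers: 55.3 / 0.06 → 922 (rounded up).
Hatch length per layer = 9330 / 0.13, so 71769.2 mm.
Scan time per layer: 71769.2 / 5350 → 13.4148 s.
Time per layer: 13.4148 + 16.3 → 29.7148 s.
Total: 922 × 29.7148 s = 27397.0456 s → 7.61 hours.

7.61 hours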